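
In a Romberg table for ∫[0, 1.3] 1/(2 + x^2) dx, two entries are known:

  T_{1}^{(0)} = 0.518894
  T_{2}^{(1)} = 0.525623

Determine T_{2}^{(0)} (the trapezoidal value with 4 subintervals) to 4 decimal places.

From T_{2}^{(1)} = (4·T_{2}^{(0)} − T_{1}^{(0)})/3, solve for T_{2}^{(0)}:
4·T_{2}^{(0)} = 3·0.525623 + 0.518894 = 2.095763
T_{2}^{(0)} = 0.523941

0.5239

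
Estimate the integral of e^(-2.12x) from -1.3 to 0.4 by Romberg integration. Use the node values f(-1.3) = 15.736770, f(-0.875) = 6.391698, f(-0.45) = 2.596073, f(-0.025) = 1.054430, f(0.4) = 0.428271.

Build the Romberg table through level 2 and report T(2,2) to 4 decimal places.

7.2266

T(0,0) (trapezoid, 1 panel, h=1.7000): 13.740285
T(1,0) (trapezoid, 2 panels, h=0.8500): 9.076804
T(2,0) (trapezoid, 4 panels, h=0.4250): 7.703007
T(1,1) = 9.076804 + (9.076804 − 13.740285)/3 = 7.522310
T(2,1) = 7.703007 + (7.703007 − 9.076804)/3 = 7.245075
T(2,2) = 7.245075 + (7.245075 − 7.522310)/15 = 7.226593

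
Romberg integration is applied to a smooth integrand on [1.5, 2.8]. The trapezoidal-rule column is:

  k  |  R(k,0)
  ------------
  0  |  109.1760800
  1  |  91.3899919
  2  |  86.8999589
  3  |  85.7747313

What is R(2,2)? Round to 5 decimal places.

85.39941

R(1,1) = 91.3899919 + (91.3899919 − 109.1760800)/3 = 85.4612959
R(2,1) = (4·86.8999589 − 91.3899919) / 3 = 85.4032812
R(2,2) = (16·85.4032812 − 85.4612959) / 15 = 85.3994136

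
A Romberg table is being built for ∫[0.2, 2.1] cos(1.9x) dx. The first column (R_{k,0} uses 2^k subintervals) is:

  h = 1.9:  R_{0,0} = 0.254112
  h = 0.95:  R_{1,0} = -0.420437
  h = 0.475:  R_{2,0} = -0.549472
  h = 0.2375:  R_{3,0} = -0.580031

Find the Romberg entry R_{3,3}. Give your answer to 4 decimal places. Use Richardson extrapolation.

-0.5901

Richardson extrapolation on the trapezoidal column (denominator 4−1=3):
R_{1,1} = -0.420437 + (-0.420437 − 0.254112)/3 = -0.645287
R_{2,1} = (4·(-0.549472) − (-0.420437)) / 3 = -0.592484
R_{3,1} = (4·(-0.580031) − (-0.549472)) / 3 = -0.590217
R_{2,2} = (16·(-0.592484) − (-0.645287)) / 15 = -0.588964
R_{3,2} = (16·(-0.590217) − (-0.592484)) / 15 = -0.590066
R_{3,3} = -0.590066 + (-0.590066 − (-0.588964))/63 = -0.590083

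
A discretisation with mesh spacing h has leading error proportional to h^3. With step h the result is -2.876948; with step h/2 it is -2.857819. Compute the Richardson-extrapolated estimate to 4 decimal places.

The leading error scales as h^3; refining by a factor of 2 reduces it by 2^3 = 8.
Extrapolated value = (8·A(h/2) − A(h)) / (8 − 1)
= (8·(-2.857819) − (-2.876948)) / 7
= -19.985604 / 7 = -2.855086

-2.8551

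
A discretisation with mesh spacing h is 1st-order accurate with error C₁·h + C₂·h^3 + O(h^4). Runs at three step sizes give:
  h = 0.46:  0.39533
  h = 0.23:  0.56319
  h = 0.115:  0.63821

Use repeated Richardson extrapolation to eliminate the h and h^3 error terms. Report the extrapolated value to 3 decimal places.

0.711

First eliminate the h term (factor 2^1 = 2):
  B₁ = (2·0.56319 − 0.39533)/1 = 0.73105
  B₂ = (2·0.63821 − 0.56319)/1 = 0.71323
Then eliminate the h^3 term (factor 2^3 = 8):
  (8·0.71323 − 0.73105)/7 = 0.71068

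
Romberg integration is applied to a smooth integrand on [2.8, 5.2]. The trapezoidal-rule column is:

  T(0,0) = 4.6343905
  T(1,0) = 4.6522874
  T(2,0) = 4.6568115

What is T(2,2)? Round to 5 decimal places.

4.65832

T(1,1) = 4.6522874 + (4.6522874 − 4.6343905)/3 = 4.6582530
T(2,1) = 4.6568115 + (4.6568115 − 4.6522874)/3 = 4.6583195
T(2,2) = 4.6583195 + (4.6583195 − 4.6582530)/15 = 4.6583239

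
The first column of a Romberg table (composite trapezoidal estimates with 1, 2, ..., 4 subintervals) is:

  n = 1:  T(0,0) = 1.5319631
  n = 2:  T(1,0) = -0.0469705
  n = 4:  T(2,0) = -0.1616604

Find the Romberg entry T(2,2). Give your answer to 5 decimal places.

-0.17500

Richardson extrapolation on the trapezoidal column (denominator 4−1=3):
T(1,1) = (4·(-0.0469705) − 1.5319631) / 3 = -0.5732817
T(2,1) = -0.1616604 + (-0.1616604 − (-0.0469705))/3 = -0.1998904
T(2,2) = -0.1998904 + (-0.1998904 − (-0.5732817))/15 = -0.1749976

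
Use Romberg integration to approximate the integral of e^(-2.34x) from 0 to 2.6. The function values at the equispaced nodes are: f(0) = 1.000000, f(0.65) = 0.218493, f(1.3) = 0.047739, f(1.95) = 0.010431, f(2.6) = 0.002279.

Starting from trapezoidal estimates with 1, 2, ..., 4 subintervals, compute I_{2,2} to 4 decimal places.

0.4309

I_{0,0} (trapezoid, 1 panel, h=2.6000): 1.302963
I_{1,0} (trapezoid, 2 panels, h=1.3000): 0.713542
I_{2,0} (trapezoid, 4 panels, h=0.6500): 0.505572
I_{1,1} = 0.713542 + (0.713542 − 1.302963)/3 = 0.517068
I_{2,1} = 0.505572 + (0.505572 − 0.713542)/3 = 0.436249
I_{2,2} = 0.436249 + (0.436249 − 0.517068)/15 = 0.430861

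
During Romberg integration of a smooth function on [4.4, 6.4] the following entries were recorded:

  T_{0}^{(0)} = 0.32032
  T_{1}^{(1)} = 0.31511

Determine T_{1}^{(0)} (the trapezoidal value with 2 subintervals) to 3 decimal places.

From T_{1}^{(1)} = (4·T_{1}^{(0)} − T_{0}^{(0)})/3, solve for T_{1}^{(0)}:
4·T_{1}^{(0)} = 3·0.31511 + 0.32032 = 1.26565
T_{1}^{(0)} = 0.31641

0.316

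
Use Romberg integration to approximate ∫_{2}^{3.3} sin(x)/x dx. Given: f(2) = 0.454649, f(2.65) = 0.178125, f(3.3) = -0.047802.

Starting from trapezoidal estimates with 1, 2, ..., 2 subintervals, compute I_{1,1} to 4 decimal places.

0.2425

I_{0,0} (trapezoid, 1 panel, h=1.3000): 0.264451
I_{1,0} (trapezoid, 2 panels, h=0.6500): 0.248007
I_{1,1} = 0.248007 + (0.248007 − 0.264451)/3 = 0.242526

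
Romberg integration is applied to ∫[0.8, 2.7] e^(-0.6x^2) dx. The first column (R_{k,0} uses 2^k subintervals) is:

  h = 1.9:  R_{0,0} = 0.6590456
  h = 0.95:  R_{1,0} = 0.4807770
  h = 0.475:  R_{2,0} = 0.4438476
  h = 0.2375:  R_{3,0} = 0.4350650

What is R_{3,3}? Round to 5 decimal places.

0.43218

Richardson extrapolation on the trapezoidal column (denominator 4−1=3):
R_{1,1} = (4·0.4807770 − 0.6590456) / 3 = 0.4213541
R_{2,1} = (4·0.4438476 − 0.4807770) / 3 = 0.4315378
R_{3,1} = 0.4350650 + (0.4350650 − 0.4438476)/3 = 0.4321375
R_{2,2} = 0.4315378 + (0.4315378 − 0.4213541)/15 = 0.4322167
R_{3,2} = 0.4321375 + (0.4321375 − 0.4315378)/15 = 0.4321775
R_{3,3} = (64·0.4321775 − 0.4322167) / 63 = 0.4321769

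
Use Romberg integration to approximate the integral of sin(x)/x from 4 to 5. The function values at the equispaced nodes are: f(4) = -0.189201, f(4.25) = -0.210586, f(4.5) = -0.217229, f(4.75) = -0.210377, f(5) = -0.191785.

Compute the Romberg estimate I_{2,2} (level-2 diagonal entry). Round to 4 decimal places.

I_{0,0} (trapezoid, 1 panel, h=1.0000): -0.190493
I_{1,0} (trapezoid, 2 panels, h=0.5000): -0.203861
I_{2,0} (trapezoid, 4 panels, h=0.2500): -0.207171
I_{1,1} = -0.203861 + (-0.203861 − (-0.190493))/3 = -0.208317
I_{2,1} = -0.207171 + (-0.207171 − (-0.203861))/3 = -0.208274
I_{2,2} = -0.208274 + (-0.208274 − (-0.208317))/15 = -0.208271

-0.2083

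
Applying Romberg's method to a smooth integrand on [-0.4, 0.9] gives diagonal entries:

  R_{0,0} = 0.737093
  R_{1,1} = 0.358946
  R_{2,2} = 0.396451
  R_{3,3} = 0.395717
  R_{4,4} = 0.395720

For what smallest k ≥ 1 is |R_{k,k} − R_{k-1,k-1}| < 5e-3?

|R_{1,1} − R_{0,0}| = 0.378147 ≥ 5e-3
|R_{2,2} − R_{1,1}| = 0.037505 ≥ 5e-3
|R_{3,3} − R_{2,2}| = 0.000734 < 5e-3

k = 3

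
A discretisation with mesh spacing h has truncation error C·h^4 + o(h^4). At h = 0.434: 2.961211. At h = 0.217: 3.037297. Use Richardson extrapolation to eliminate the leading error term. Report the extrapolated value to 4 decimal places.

3.0424

The leading error scales as h^4; refining by a factor of 2 reduces it by 2^4 = 16.
Extrapolated value = (16·A(h/2) − A(h)) / (16 − 1)
= (16·3.037297 − 2.961211) / 15
= 45.635541 / 15 = 3.042369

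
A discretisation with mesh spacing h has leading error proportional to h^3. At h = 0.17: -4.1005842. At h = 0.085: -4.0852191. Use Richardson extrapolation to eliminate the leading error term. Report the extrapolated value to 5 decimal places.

-4.08302

The leading error scales as h^3; refining by a factor of 2 reduces it by 2^3 = 8.
Extrapolated value = (8·A(h/2) − A(h)) / (8 − 1)
= (8·(-4.0852191) − (-4.1005842)) / 7
= -28.5811686 / 7 = -4.0830241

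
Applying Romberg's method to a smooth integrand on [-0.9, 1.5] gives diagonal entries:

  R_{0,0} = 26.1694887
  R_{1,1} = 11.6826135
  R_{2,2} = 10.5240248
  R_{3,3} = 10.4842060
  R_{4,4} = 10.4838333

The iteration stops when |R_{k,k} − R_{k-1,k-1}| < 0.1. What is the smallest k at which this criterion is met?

|R_{1,1} − R_{0,0}| = 14.4868752 ≥ 0.1
|R_{2,2} − R_{1,1}| = 1.1585887 ≥ 0.1
|R_{3,3} − R_{2,2}| = 0.0398188 < 0.1

k = 3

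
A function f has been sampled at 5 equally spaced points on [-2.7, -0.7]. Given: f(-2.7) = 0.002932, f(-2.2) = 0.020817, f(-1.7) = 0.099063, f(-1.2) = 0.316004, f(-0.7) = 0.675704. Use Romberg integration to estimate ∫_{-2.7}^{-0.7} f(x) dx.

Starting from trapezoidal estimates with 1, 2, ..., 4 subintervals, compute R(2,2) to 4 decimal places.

0.3715

R(0,0) (trapezoid, 1 panel, h=2.0000): 0.678636
R(1,0) (trapezoid, 2 panels, h=1.0000): 0.438381
R(2,0) (trapezoid, 4 panels, h=0.5000): 0.387601
R(1,1) = 0.438381 + (0.438381 − 0.678636)/3 = 0.358296
R(2,1) = 0.387601 + (0.387601 − 0.438381)/3 = 0.370674
R(2,2) = 0.370674 + (0.370674 − 0.358296)/15 = 0.371499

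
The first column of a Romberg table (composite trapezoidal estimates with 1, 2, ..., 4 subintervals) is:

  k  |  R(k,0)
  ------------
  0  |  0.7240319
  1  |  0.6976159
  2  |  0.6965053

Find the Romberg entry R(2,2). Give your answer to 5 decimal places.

Richardson extrapolation on the trapezoidal column (denominator 4−1=3):
R(1,1) = (4·0.6976159 − 0.7240319) / 3 = 0.6888106
R(2,1) = 0.6965053 + (0.6965053 − 0.6976159)/3 = 0.6961351
R(2,2) = (16·0.6961351 − 0.6888106) / 15 = 0.6966234

0.69662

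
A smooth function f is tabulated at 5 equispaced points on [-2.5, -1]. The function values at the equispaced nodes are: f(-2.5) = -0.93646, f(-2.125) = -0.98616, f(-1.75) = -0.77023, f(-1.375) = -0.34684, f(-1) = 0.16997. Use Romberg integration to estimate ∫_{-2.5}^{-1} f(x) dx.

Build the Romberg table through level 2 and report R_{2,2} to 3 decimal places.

-0.954

R_{0,0} (trapezoid, 1 panel, h=1.5000): -0.57487
R_{1,0} (trapezoid, 2 panels, h=0.7500): -0.86511
R_{2,0} (trapezoid, 4 panels, h=0.3750): -0.93243
R_{1,1} = -0.86511 + (-0.86511 − (-0.57487))/3 = -0.96186
R_{2,1} = -0.93243 + (-0.93243 − (-0.86511))/3 = -0.95487
R_{2,2} = -0.95487 + (-0.95487 − (-0.96186))/15 = -0.95440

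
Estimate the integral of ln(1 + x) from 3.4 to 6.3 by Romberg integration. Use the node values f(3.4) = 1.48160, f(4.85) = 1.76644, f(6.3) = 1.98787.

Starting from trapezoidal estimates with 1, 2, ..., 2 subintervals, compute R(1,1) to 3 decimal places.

5.092

R(0,0) (trapezoid, 1 panel, h=2.9000): 5.03073
R(1,0) (trapezoid, 2 panels, h=1.4500): 5.07670
R(1,1) = 5.07670 + (5.07670 − 5.03073)/3 = 5.09202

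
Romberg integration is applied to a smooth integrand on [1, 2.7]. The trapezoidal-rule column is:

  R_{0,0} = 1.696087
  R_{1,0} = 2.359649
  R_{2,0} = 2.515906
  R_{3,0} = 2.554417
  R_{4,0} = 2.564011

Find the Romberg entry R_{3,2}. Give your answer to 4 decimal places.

2.5672

R_{2,1} = 2.515906 + (2.515906 − 2.359649)/3 = 2.567992
R_{3,1} = 2.554417 + (2.554417 − 2.515906)/3 = 2.567254
R_{3,2} = (16·2.567254 − 2.567992) / 15 = 2.567205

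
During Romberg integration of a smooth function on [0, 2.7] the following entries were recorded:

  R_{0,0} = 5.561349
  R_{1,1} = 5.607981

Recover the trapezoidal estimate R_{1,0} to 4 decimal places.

From R_{1,1} = (4·R_{1,0} − R_{0,0})/3, solve for R_{1,0}:
4·R_{1,0} = 3·5.607981 + 5.561349 = 22.385292
R_{1,0} = 5.596323

5.5963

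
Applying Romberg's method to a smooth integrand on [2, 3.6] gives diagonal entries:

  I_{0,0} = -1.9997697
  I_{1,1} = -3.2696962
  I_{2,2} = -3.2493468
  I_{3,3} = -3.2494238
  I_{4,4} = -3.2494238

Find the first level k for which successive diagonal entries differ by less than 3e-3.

|I_{1,1} − I_{0,0}| = 1.2699265 ≥ 3e-3
|I_{2,2} − I_{1,1}| = 0.0203494 ≥ 3e-3
|I_{3,3} − I_{2,2}| = 0.0000770 < 3e-3

k = 3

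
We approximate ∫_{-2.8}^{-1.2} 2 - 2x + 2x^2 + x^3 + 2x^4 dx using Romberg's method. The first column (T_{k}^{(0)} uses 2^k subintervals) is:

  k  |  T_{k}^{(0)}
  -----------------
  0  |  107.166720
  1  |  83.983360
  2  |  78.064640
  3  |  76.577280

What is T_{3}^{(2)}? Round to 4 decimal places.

76.0808

T_{2}^{(1)} = 78.064640 + (78.064640 − 83.983360)/3 = 76.091733
T_{3}^{(1)} = (4·76.577280 − 78.064640) / 3 = 76.081493
T_{3}^{(2)} = 76.081493 + (76.081493 − 76.091733)/15 = 76.080810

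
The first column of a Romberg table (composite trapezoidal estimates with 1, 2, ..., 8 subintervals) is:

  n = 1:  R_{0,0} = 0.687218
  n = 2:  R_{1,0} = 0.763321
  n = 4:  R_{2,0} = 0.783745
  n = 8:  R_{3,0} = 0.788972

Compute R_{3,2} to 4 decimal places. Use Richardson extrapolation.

Richardson extrapolation on the trapezoidal column (denominator 4−1=3):
R_{2,1} = (4·0.783745 − 0.763321) / 3 = 0.790553
R_{3,1} = (4·0.788972 − 0.783745) / 3 = 0.790714
R_{3,2} = 0.790714 + (0.790714 − 0.790553)/15 = 0.790725

0.7907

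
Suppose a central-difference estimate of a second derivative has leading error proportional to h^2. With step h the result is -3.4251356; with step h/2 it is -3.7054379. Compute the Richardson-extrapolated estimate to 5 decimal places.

-3.79887

Extrapolated value = (4·A(h/2) − A(h)) / (4 − 1)
= (4·(-3.7054379) − (-3.4251356)) / 3
= -11.3966160 / 3 = -3.7988720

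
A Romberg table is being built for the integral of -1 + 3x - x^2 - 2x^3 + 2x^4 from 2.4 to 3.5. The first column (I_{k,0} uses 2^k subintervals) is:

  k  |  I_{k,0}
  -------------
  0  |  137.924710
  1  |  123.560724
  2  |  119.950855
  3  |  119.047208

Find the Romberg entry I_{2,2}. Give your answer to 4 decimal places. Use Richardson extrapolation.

118.7459

I_{1,1} = (4·123.560724 − 137.924710) / 3 = 118.772729
I_{2,1} = 119.950855 + (119.950855 − 123.560724)/3 = 118.747565
I_{2,2} = 118.747565 + (118.747565 − 118.772729)/15 = 118.745887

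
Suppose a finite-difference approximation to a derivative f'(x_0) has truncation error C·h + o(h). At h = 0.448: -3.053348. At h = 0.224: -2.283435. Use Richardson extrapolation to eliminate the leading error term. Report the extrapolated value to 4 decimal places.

-1.5135

Extrapolated value = (2·A(h/2) − A(h)) / (2 − 1)
= (2·(-2.283435) − (-3.053348)) / 1
= -1.513522 / 1 = -1.513522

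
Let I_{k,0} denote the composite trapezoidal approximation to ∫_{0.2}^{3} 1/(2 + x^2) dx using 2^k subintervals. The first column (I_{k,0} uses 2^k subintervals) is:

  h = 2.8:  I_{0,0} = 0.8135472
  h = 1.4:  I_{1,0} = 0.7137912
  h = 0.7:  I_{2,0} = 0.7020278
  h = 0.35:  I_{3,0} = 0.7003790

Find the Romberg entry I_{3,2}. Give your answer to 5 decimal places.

I_{2,1} = 0.7020278 + (0.7020278 − 0.7137912)/3 = 0.6981067
I_{3,1} = (4·0.7003790 − 0.7020278) / 3 = 0.6998294
I_{3,2} = (16·0.6998294 − 0.6981067) / 15 = 0.6999442

0.69994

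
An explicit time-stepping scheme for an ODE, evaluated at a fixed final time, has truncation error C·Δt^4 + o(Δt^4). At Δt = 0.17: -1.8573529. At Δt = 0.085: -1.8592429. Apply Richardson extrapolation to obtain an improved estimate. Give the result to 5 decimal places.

-1.85937

Extrapolated value = (16·A(Δt/2) − A(Δt)) / (16 − 1)
= (16·(-1.8592429) − (-1.8573529)) / 15
= -27.8905335 / 15 = -1.8593689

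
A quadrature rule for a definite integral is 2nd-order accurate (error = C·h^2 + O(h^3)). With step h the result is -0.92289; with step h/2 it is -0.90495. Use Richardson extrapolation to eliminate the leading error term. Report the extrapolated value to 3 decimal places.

Extrapolated value = (4·A(h/2) − A(h)) / (4 − 1)
= (4·(-0.90495) − (-0.92289)) / 3
= -2.69691 / 3 = -0.89897

-0.899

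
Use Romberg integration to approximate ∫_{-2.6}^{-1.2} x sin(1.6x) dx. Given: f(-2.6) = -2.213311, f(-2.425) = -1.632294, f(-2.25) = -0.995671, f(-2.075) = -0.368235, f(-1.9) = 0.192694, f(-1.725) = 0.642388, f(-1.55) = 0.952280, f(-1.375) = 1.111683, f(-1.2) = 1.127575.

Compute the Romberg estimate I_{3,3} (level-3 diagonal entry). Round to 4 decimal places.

-0.1035

I_{0,0} (trapezoid, 1 panel, h=1.4000): -0.760015
I_{1,0} (trapezoid, 2 panels, h=0.7000): -0.245122
I_{2,0} (trapezoid, 4 panels, h=0.3500): -0.137748
I_{3,0} (trapezoid, 8 panels, h=0.1750): -0.112004
I_{1,1} = -0.245122 + (-0.245122 − (-0.760015))/3 = -0.073491
I_{2,1} = -0.137748 + (-0.137748 − (-0.245122))/3 = -0.101957
I_{3,1} = -0.112004 + (-0.112004 − (-0.137748))/3 = -0.103423
I_{2,2} = -0.101957 + (-0.101957 − (-0.073491))/15 = -0.103855
I_{3,2} = -0.103423 + (-0.103423 − (-0.101957))/15 = -0.103521
I_{3,3} = -0.103521 + (-0.103521 − (-0.103855))/63 = -0.103516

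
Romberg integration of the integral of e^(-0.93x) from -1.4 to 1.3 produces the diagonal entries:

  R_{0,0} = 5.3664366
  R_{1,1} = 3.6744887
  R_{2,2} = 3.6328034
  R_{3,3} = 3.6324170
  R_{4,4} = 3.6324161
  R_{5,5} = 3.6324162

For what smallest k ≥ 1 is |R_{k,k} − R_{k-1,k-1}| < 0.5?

k = 2

|R_{1,1} − R_{0,0}| = 1.6919479 ≥ 0.5
|R_{2,2} − R_{1,1}| = 0.0416853 < 0.5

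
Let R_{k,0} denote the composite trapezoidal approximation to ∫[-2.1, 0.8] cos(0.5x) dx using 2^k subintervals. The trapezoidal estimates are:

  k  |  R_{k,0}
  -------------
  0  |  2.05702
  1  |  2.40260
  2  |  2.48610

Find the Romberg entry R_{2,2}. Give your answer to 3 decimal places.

R_{1,1} = (4·2.40260 − 2.05702) / 3 = 2.51779
R_{2,1} = 2.48610 + (2.48610 − 2.40260)/3 = 2.51393
R_{2,2} = 2.51393 + (2.51393 − 2.51779)/15 = 2.51367

2.514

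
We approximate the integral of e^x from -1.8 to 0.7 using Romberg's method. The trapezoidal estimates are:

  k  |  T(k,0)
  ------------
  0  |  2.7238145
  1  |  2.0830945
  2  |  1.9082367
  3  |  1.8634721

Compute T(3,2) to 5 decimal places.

1.84846

Richardson extrapolation on the trapezoidal column (denominator 4−1=3):
T(2,1) = 1.9082367 + (1.9082367 − 2.0830945)/3 = 1.8499508
T(3,1) = (4·1.8634721 − 1.9082367) / 3 = 1.8485506
T(3,2) = 1.8485506 + (1.8485506 − 1.8499508)/15 = 1.8484573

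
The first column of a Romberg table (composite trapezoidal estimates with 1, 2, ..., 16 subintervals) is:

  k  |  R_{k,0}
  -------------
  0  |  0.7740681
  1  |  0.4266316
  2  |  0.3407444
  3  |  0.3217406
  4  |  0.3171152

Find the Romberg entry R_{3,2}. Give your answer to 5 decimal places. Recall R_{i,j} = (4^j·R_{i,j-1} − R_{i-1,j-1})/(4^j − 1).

R_{2,1} = 0.3407444 + (0.3407444 − 0.4266316)/3 = 0.3121153
R_{3,1} = (4·0.3217406 − 0.3407444) / 3 = 0.3154060
R_{3,2} = (16·0.3154060 − 0.3121153) / 15 = 0.3156254

0.31563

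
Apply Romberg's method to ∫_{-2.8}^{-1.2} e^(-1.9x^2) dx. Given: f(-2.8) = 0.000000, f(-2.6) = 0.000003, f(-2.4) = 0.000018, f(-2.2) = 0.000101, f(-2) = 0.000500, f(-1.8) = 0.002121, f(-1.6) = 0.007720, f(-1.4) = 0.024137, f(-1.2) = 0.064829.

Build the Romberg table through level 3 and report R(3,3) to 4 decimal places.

R(0,0) (trapezoid, 1 panel, h=1.6000): 0.051863
R(1,0) (trapezoid, 2 panels, h=0.8000): 0.026332
R(2,0) (trapezoid, 4 panels, h=0.4000): 0.016261
R(3,0) (trapezoid, 8 panels, h=0.2000): 0.013403
R(1,1) = 0.026332 + (0.026332 − 0.051863)/3 = 0.017822
R(2,1) = 0.016261 + (0.016261 − 0.026332)/3 = 0.012904
R(3,1) = 0.013403 + (0.013403 − 0.016261)/3 = 0.012450
R(2,2) = 0.012904 + (0.012904 − 0.017822)/15 = 0.012576
R(3,2) = 0.012450 + (0.012450 − 0.012904)/15 = 0.012420
R(3,3) = 0.012420 + (0.012420 − 0.012576)/63 = 0.012418

0.0124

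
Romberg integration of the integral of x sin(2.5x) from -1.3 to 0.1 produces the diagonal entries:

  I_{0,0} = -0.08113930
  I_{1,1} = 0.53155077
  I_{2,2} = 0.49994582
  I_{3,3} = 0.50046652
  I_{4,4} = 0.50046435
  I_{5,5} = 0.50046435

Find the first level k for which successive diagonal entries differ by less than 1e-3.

k = 3

|I_{1,1} − I_{0,0}| = 0.61269007 ≥ 1e-3
|I_{2,2} − I_{1,1}| = 0.03160495 ≥ 1e-3
|I_{3,3} − I_{2,2}| = 0.00052070 < 1e-3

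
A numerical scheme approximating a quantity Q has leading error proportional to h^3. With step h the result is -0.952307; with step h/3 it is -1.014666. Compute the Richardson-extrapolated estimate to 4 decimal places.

-1.0171

The leading error scales as h^3; refining by a factor of 3 reduces it by 3^3 = 27.
Extrapolated value = (27·A(h/3) − A(h)) / (27 − 1)
= (27·(-1.014666) − (-0.952307)) / 26
= -26.443675 / 26 = -1.017064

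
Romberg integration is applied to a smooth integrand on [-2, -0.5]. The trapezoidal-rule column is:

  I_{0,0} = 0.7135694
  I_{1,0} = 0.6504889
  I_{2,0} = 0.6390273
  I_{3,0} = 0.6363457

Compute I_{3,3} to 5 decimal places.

0.63547

I_{1,1} = (4·0.6504889 − 0.7135694) / 3 = 0.6294621
I_{2,1} = 0.6390273 + (0.6390273 − 0.6504889)/3 = 0.6352068
I_{3,1} = (4·0.6363457 − 0.6390273) / 3 = 0.6354518
I_{2,2} = (16·0.6352068 − 0.6294621) / 15 = 0.6355898
I_{3,2} = 0.6354518 + (0.6354518 − 0.6352068)/15 = 0.6354681
I_{3,3} = (64·0.6354681 − 0.6355898) / 63 = 0.6354662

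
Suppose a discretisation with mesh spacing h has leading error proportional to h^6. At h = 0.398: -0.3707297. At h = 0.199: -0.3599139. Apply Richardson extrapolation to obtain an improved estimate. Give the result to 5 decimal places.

-0.35974

The leading error scales as h^6; refining by a factor of 2 reduces it by 2^6 = 64.
Extrapolated value = (64·A(h/2) − A(h)) / (64 − 1)
= (64·(-0.3599139) − (-0.3707297)) / 63
= -22.6637599 / 63 = -0.3597422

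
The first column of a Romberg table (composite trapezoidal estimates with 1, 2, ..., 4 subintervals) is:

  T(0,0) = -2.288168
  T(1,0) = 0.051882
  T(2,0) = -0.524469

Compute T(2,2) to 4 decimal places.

Richardson extrapolation on the trapezoidal column (denominator 4−1=3):
T(1,1) = 0.051882 + (0.051882 − (-2.288168))/3 = 0.831899
T(2,1) = (4·(-0.524469) − 0.051882) / 3 = -0.716586
T(2,2) = -0.716586 + (-0.716586 − 0.831899)/15 = -0.819818

-0.8198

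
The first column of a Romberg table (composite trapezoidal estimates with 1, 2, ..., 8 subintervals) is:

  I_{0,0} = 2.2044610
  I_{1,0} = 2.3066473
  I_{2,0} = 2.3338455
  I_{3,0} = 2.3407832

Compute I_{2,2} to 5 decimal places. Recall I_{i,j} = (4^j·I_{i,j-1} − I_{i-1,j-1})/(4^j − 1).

Richardson extrapolation on the trapezoidal column (denominator 4−1=3):
I_{1,1} = 2.3066473 + (2.3066473 − 2.2044610)/3 = 2.3407094
I_{2,1} = 2.3338455 + (2.3338455 − 2.3066473)/3 = 2.3429116
I_{2,2} = 2.3429116 + (2.3429116 − 2.3407094)/15 = 2.3430584
(Column j=1 coincides with Simpson's rule on the same nodes.)

2.34306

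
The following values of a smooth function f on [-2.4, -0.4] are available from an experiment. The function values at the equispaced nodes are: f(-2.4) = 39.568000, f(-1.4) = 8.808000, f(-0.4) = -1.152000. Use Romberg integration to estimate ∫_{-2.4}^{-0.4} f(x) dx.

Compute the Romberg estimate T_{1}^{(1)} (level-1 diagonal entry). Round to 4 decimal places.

T_{0}^{(0)} (trapezoid, 1 panel, h=2.0000): 38.416000
T_{1}^{(0)} (trapezoid, 2 panels, h=1.0000): 28.016000
T_{1}^{(1)} = 28.016000 + (28.016000 − 38.416000)/3 = 24.549333

24.5493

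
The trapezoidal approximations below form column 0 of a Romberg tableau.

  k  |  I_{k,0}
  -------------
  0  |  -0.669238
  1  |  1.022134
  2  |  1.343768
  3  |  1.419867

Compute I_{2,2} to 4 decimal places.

I_{1,1} = 1.022134 + (1.022134 − (-0.669238))/3 = 1.585925
I_{2,1} = 1.343768 + (1.343768 − 1.022134)/3 = 1.450979
I_{2,2} = (16·1.450979 − 1.585925) / 15 = 1.441983

1.4420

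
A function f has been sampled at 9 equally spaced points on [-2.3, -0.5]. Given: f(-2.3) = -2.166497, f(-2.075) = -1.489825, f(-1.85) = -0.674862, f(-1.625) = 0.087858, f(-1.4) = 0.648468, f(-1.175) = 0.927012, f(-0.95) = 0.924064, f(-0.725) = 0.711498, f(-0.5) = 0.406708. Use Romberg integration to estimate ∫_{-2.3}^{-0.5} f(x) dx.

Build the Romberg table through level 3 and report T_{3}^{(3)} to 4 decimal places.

T_{0}^{(0)} (trapezoid, 1 panel, h=1.8000): -1.583810
T_{1}^{(0)} (trapezoid, 2 panels, h=0.9000): -0.208284
T_{2}^{(0)} (trapezoid, 4 panels, h=0.4500): 0.007999
T_{3}^{(0)} (trapezoid, 8 panels, h=0.2250): 0.057222
T_{1}^{(1)} = -0.208284 + (-0.208284 − (-1.583810))/3 = 0.250225
T_{2}^{(1)} = 0.007999 + (0.007999 − (-0.208284))/3 = 0.080093
T_{3}^{(1)} = 0.057222 + (0.057222 − 0.007999)/3 = 0.073630
T_{2}^{(2)} = 0.080093 + (0.080093 − 0.250225)/15 = 0.068751
T_{3}^{(2)} = 0.073630 + (0.073630 − 0.080093)/15 = 0.073199
T_{3}^{(3)} = 0.073199 + (0.073199 − 0.068751)/63 = 0.073270

0.0733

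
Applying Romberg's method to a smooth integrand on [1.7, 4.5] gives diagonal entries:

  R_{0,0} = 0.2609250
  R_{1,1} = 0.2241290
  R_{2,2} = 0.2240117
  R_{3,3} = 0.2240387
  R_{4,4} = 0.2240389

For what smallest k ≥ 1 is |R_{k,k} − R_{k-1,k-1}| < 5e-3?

|R_{1,1} − R_{0,0}| = 0.0367960 ≥ 5e-3
|R_{2,2} − R_{1,1}| = 0.0001173 < 5e-3

k = 2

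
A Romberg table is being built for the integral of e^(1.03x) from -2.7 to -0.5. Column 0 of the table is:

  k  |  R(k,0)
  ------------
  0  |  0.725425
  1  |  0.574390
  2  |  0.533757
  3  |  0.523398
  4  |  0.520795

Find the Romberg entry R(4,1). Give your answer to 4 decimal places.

0.5199

R(4,1) = 0.520795 + (0.520795 − 0.523398)/3 = 0.519927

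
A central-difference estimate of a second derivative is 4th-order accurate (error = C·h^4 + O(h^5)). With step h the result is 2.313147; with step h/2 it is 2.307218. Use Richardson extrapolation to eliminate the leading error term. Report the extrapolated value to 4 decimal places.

2.3068

The leading error scales as h^4; refining by a factor of 2 reduces it by 2^4 = 16.
Extrapolated value = (16·A(h/2) − A(h)) / (16 − 1)
= (16·2.307218 − 2.313147) / 15
= 34.602341 / 15 = 2.306823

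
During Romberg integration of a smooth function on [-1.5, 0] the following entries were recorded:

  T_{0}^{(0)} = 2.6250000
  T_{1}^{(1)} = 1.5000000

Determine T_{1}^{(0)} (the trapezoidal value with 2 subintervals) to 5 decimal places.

1.78125

From T_{1}^{(1)} = (4·T_{1}^{(0)} − T_{0}^{(0)})/3, solve for T_{1}^{(0)}:
4·T_{1}^{(0)} = 3·1.5000000 + 2.6250000 = 7.1250000
T_{1}^{(0)} = 1.7812500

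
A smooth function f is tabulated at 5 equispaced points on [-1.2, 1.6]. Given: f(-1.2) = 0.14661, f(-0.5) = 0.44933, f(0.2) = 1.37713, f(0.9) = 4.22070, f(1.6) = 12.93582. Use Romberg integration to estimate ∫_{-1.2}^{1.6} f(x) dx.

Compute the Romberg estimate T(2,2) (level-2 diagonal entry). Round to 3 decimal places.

8.012

T(0,0) (trapezoid, 1 panel, h=2.8000): 18.31540
T(1,0) (trapezoid, 2 panels, h=1.4000): 11.08568
T(2,0) (trapezoid, 4 panels, h=0.7000): 8.81186
T(1,1) = 11.08568 + (11.08568 − 18.31540)/3 = 8.67577
T(2,1) = 8.81186 + (8.81186 − 11.08568)/3 = 8.05392
T(2,2) = 8.05392 + (8.05392 − 8.67577)/15 = 8.01246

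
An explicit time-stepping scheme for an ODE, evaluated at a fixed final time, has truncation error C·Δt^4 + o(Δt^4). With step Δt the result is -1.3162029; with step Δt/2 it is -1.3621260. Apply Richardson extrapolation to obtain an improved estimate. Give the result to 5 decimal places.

-1.36519

The leading error scales as Δt^4; refining by a factor of 2 reduces it by 2^4 = 16.
Extrapolated value = (16·A(Δt/2) − A(Δt)) / (16 − 1)
= (16·(-1.3621260) − (-1.3162029)) / 15
= -20.4778131 / 15 = -1.3651875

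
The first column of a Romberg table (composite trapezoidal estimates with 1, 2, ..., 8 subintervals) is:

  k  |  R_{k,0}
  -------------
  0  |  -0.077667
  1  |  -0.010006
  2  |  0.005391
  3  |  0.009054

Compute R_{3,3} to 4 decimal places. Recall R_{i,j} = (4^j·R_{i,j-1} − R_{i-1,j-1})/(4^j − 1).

R_{1,1} = (4·(-0.010006) − (-0.077667)) / 3 = 0.012548
R_{2,1} = (4·0.005391 − (-0.010006)) / 3 = 0.010523
R_{3,1} = (4·0.009054 − 0.005391) / 3 = 0.010275
R_{2,2} = (16·0.010523 − 0.012548) / 15 = 0.010388
R_{3,2} = 0.010275 + (0.010275 − 0.010523)/15 = 0.010258
R_{3,3} = (64·0.010258 − 0.010388) / 63 = 0.010256

0.0103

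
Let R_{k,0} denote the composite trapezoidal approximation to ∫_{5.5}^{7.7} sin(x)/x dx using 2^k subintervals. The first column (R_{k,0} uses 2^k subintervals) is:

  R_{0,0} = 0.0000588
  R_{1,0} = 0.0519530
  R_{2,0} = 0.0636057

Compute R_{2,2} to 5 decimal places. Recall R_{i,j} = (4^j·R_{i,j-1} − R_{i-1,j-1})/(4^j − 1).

0.06737

R_{1,1} = 0.0519530 + (0.0519530 − 0.0000588)/3 = 0.0692511
R_{2,1} = (4·0.0636057 − 0.0519530) / 3 = 0.0674899
R_{2,2} = (16·0.0674899 − 0.0692511) / 15 = 0.0673725
(Column j=1 coincides with Simpson's rule on the same nodes.)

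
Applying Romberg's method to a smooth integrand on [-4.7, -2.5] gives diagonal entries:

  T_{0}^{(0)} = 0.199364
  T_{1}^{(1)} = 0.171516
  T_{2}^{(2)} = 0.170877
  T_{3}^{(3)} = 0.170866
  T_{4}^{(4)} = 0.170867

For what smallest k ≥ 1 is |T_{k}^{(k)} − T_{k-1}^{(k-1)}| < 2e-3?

k = 2

|T_{1}^{(1)} − T_{0}^{(0)}| = 0.027848 ≥ 2e-3
|T_{2}^{(2)} − T_{1}^{(1)}| = 0.000639 < 2e-3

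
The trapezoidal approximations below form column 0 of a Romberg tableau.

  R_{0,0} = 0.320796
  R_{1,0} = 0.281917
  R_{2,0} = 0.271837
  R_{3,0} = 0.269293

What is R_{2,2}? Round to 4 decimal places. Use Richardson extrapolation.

Richardson extrapolation on the trapezoidal column (denominator 4−1=3):
R_{1,1} = 0.281917 + (0.281917 − 0.320796)/3 = 0.268957
R_{2,1} = 0.271837 + (0.271837 − 0.281917)/3 = 0.268477
R_{2,2} = 0.268477 + (0.268477 − 0.268957)/15 = 0.268445

0.2684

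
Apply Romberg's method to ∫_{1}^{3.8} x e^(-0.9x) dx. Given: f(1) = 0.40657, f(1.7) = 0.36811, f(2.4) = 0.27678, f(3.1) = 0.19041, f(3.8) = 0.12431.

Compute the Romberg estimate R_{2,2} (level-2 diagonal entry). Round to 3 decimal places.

R_{0,0} (trapezoid, 1 panel, h=2.8000): 0.74323
R_{1,0} (trapezoid, 2 panels, h=1.4000): 0.75911
R_{2,0} (trapezoid, 4 panels, h=0.7000): 0.77052
R_{1,1} = 0.75911 + (0.75911 − 0.74323)/3 = 0.76440
R_{2,1} = 0.77052 + (0.77052 − 0.75911)/3 = 0.77432
R_{2,2} = 0.77432 + (0.77432 − 0.76440)/15 = 0.77498

0.775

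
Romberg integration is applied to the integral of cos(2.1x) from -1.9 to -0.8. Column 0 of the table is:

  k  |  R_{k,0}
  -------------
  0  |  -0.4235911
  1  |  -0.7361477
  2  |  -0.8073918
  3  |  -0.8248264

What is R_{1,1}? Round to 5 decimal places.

-0.84033

Richardson extrapolation on the trapezoidal column (denominator 4−1=3):
R_{1,1} = -0.7361477 + (-0.7361477 − (-0.4235911))/3 = -0.8403332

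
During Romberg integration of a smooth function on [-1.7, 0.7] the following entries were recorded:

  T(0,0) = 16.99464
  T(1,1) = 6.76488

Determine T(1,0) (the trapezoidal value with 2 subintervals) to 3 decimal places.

9.322

From T(1,1) = (4·T(1,0) − T(0,0))/3, solve for T(1,0):
4·T(1,0) = 3·6.76488 + 16.99464 = 37.28928
T(1,0) = 9.32232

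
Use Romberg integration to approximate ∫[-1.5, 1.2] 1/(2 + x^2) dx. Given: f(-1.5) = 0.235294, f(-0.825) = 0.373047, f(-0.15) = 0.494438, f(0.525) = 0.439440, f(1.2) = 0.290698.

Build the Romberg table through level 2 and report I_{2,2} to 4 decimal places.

1.0684

I_{0,0} (trapezoid, 1 panel, h=2.7000): 0.710089
I_{1,0} (trapezoid, 2 panels, h=1.3500): 1.022536
I_{2,0} (trapezoid, 4 panels, h=0.6750): 1.059697
I_{1,1} = 1.022536 + (1.022536 − 0.710089)/3 = 1.126685
I_{2,1} = 1.059697 + (1.059697 − 1.022536)/3 = 1.072084
I_{2,2} = 1.072084 + (1.072084 − 1.126685)/15 = 1.068444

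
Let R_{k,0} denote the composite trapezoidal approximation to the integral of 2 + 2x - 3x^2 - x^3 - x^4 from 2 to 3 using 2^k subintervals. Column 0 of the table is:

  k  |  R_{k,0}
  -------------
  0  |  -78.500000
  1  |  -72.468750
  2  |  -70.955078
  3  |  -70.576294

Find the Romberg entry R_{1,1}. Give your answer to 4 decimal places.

Richardson extrapolation on the trapezoidal column (denominator 4−1=3):
R_{1,1} = (4·(-72.468750) − (-78.500000)) / 3 = -70.458333
(Column j=1 coincides with Simpson's rule on the same nodes.)

-70.4583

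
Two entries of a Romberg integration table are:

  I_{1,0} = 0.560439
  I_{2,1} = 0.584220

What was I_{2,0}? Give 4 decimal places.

From I_{2,1} = (4·I_{2,0} − I_{1,0})/3, solve for I_{2,0}:
4·I_{2,0} = 3·0.584220 + 0.560439 = 2.313099
I_{2,0} = 0.578275

0.5783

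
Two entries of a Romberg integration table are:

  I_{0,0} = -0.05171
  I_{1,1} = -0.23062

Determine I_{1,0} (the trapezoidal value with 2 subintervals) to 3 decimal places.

From I_{1,1} = (4·I_{1,0} − I_{0,0})/3, solve for I_{1,0}:
4·I_{1,0} = 3·(-0.23062) + (-0.05171) = -0.74357
I_{1,0} = -0.18589

-0.186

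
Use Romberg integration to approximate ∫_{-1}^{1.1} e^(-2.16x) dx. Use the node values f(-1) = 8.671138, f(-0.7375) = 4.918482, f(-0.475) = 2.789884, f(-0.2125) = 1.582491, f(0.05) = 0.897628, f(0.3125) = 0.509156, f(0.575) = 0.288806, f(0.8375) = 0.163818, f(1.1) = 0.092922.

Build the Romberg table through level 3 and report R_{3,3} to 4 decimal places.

R_{0,0} (trapezoid, 1 panel, h=2.1000): 9.202263
R_{1,0} (trapezoid, 2 panels, h=1.0500): 5.543641
R_{2,0} (trapezoid, 4 panels, h=0.5250): 4.388133
R_{3,0} (trapezoid, 8 panels, h=0.2625): 4.077227
R_{1,1} = 5.543641 + (5.543641 − 9.202263)/3 = 4.324100
R_{2,1} = 4.388133 + (4.388133 − 5.543641)/3 = 4.002964
R_{3,1} = 4.077227 + (4.077227 − 4.388133)/3 = 3.973592
R_{2,2} = 4.002964 + (4.002964 − 4.324100)/15 = 3.981555
R_{3,2} = 3.973592 + (3.973592 − 4.002964)/15 = 3.971634
R_{3,3} = 3.971634 + (3.971634 − 3.981555)/63 = 3.971477

3.9715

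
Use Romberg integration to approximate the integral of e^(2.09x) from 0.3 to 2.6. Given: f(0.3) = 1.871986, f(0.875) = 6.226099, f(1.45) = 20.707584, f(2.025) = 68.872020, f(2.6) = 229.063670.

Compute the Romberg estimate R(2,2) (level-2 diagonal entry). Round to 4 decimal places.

109.0757

R(0,0) (trapezoid, 1 panel, h=2.3000): 265.576004
R(1,0) (trapezoid, 2 panels, h=1.1500): 156.601724
R(2,0) (trapezoid, 4 panels, h=0.5750): 121.482280
R(1,1) = 156.601724 + (156.601724 − 265.576004)/3 = 120.276964
R(2,1) = 121.482280 + (121.482280 − 156.601724)/3 = 109.775799
R(2,2) = 109.775799 + (109.775799 − 120.276964)/15 = 109.075721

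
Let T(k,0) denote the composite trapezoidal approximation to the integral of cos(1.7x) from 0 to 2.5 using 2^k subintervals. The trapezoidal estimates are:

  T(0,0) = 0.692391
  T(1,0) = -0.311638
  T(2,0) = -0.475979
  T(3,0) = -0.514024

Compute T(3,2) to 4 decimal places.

-0.5264

Richardson extrapolation on the trapezoidal column (denominator 4−1=3):
T(2,1) = (4·(-0.475979) − (-0.311638)) / 3 = -0.530759
T(3,1) = -0.514024 + (-0.514024 − (-0.475979))/3 = -0.526706
T(3,2) = -0.526706 + (-0.526706 − (-0.530759))/15 = -0.526436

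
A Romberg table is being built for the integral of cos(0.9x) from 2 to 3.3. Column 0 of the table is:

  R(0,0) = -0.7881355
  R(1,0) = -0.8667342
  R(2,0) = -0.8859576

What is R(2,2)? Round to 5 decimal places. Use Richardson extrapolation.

-0.89233

Richardson extrapolation on the trapezoidal column (denominator 4−1=3):
R(1,1) = -0.8667342 + (-0.8667342 − (-0.7881355))/3 = -0.8929338
R(2,1) = -0.8859576 + (-0.8859576 − (-0.8667342))/3 = -0.8923654
R(2,2) = -0.8923654 + (-0.8923654 − (-0.8929338))/15 = -0.8923275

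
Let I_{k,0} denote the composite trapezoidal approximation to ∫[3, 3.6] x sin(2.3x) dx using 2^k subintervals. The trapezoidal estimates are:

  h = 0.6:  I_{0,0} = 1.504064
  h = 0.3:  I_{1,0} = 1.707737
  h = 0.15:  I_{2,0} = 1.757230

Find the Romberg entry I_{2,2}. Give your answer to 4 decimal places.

1.7736

Richardson extrapolation on the trapezoidal column (denominator 4−1=3):
I_{1,1} = (4·1.707737 − 1.504064) / 3 = 1.775628
I_{2,1} = 1.757230 + (1.757230 − 1.707737)/3 = 1.773728
I_{2,2} = (16·1.773728 − 1.775628) / 15 = 1.773601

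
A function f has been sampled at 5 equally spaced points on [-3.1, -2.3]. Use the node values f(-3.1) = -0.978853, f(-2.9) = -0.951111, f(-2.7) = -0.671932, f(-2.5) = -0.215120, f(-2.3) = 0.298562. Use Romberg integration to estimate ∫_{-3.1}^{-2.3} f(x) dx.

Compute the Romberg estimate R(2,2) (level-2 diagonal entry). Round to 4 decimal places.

R(0,0) (trapezoid, 1 panel, h=0.8000): -0.272116
R(1,0) (trapezoid, 2 panels, h=0.4000): -0.404831
R(2,0) (trapezoid, 4 panels, h=0.2000): -0.435662
R(1,1) = -0.404831 + (-0.404831 − (-0.272116))/3 = -0.449069
R(2,1) = -0.435662 + (-0.435662 − (-0.404831))/3 = -0.445939
R(2,2) = -0.445939 + (-0.445939 − (-0.449069))/15 = -0.445730

-0.4457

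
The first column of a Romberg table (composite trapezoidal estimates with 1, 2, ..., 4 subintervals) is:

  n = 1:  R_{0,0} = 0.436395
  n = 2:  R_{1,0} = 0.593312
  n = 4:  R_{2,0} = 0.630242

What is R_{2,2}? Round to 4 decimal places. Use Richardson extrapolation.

0.6423

Richardson extrapolation on the trapezoidal column (denominator 4−1=3):
R_{1,1} = 0.593312 + (0.593312 − 0.436395)/3 = 0.645618
R_{2,1} = (4·0.630242 − 0.593312) / 3 = 0.642552
R_{2,2} = (16·0.642552 − 0.645618) / 15 = 0.642348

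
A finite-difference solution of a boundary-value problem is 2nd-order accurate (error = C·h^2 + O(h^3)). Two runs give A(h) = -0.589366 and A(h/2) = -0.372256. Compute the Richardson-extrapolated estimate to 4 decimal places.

Extrapolated value = (4·A(h/2) − A(h)) / (4 − 1)
= (4·(-0.372256) − (-0.589366)) / 3
= -0.899658 / 3 = -0.299886

-0.2999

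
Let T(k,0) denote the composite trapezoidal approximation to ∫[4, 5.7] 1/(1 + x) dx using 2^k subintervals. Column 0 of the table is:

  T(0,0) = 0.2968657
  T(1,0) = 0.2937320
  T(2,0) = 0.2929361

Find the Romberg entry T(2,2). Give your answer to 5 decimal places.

T(1,1) = (4·0.2937320 − 0.2968657) / 3 = 0.2926874
T(2,1) = 0.2929361 + (0.2929361 − 0.2937320)/3 = 0.2926708
T(2,2) = 0.2926708 + (0.2926708 − 0.2926874)/15 = 0.2926697

0.29267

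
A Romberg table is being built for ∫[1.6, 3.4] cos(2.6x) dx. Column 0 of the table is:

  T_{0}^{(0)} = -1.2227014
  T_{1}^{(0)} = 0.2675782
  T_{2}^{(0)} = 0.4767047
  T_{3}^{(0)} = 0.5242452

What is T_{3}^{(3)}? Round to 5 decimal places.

Richardson extrapolation on the trapezoidal column (denominator 4−1=3):
T_{1}^{(1)} = 0.2675782 + (0.2675782 − (-1.2227014))/3 = 0.7643381
T_{2}^{(1)} = (4·0.4767047 − 0.2675782) / 3 = 0.5464135
T_{3}^{(1)} = 0.5242452 + (0.5242452 − 0.4767047)/3 = 0.5400920
T_{2}^{(2)} = 0.5464135 + (0.5464135 − 0.7643381)/15 = 0.5318852
T_{3}^{(2)} = 0.5400920 + (0.5400920 − 0.5464135)/15 = 0.5396706
T_{3}^{(3)} = (64·0.5396706 − 0.5318852) / 63 = 0.5397942

0.53979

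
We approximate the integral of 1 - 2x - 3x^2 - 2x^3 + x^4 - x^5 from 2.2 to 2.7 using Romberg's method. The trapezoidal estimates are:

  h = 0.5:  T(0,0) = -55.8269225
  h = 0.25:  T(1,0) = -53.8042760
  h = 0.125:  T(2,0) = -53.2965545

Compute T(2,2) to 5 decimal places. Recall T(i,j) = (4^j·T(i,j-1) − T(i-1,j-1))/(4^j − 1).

Richardson extrapolation on the trapezoidal column (denominator 4−1=3):
T(1,1) = (4·(-53.8042760) − (-55.8269225)) / 3 = -53.1300605
T(2,1) = -53.2965545 + (-53.2965545 − (-53.8042760))/3 = -53.1273140
T(2,2) = -53.1273140 + (-53.1273140 − (-53.1300605))/15 = -53.1271309

-53.12713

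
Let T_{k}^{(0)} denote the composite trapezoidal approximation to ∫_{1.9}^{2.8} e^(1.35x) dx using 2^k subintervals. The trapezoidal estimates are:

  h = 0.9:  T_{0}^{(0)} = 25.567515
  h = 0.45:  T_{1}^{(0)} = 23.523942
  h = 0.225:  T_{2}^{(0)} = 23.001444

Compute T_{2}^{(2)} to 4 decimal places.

22.8262

Richardson extrapolation on the trapezoidal column (denominator 4−1=3):
T_{1}^{(1)} = (4·23.523942 − 25.567515) / 3 = 22.842751
T_{2}^{(1)} = (4·23.001444 − 23.523942) / 3 = 22.827278
T_{2}^{(2)} = (16·22.827278 − 22.842751) / 15 = 22.826246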